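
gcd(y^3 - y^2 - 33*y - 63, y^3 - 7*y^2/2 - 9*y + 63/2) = y + 3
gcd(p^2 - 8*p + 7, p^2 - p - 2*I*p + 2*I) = p - 1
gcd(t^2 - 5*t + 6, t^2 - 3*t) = t - 3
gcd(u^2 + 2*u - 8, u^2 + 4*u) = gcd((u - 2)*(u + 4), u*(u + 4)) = u + 4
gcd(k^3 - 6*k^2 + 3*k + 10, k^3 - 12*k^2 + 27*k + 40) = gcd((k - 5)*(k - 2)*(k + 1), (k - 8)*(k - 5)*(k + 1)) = k^2 - 4*k - 5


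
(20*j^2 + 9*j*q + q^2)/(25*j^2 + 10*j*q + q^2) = (4*j + q)/(5*j + q)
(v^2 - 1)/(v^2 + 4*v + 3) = (v - 1)/(v + 3)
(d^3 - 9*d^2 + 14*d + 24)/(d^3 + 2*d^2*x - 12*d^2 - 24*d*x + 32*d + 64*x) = (d^2 - 5*d - 6)/(d^2 + 2*d*x - 8*d - 16*x)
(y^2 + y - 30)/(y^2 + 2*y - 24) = (y - 5)/(y - 4)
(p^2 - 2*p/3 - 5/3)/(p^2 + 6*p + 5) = (p - 5/3)/(p + 5)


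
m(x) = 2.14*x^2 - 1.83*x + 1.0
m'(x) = 4.28*x - 1.83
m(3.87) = 25.97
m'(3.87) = 14.73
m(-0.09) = 1.18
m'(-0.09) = -2.22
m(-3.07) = 26.79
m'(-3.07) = -14.97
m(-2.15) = 14.83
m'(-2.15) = -11.03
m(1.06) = 1.46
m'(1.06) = 2.71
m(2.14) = 6.88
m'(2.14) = 7.33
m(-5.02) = 64.12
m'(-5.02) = -23.32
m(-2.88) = 24.02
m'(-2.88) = -14.16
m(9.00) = 157.87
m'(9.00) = 36.69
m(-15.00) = 509.95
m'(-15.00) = -66.03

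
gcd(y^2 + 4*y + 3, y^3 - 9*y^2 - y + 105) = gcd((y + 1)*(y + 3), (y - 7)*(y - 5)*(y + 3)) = y + 3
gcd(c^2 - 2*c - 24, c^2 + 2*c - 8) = c + 4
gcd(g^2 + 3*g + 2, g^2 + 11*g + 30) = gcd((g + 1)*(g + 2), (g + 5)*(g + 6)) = 1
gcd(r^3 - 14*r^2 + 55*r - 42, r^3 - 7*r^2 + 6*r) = r^2 - 7*r + 6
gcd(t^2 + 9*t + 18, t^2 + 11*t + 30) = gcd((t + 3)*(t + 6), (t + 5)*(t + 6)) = t + 6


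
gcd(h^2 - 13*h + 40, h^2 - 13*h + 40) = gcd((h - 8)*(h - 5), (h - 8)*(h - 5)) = h^2 - 13*h + 40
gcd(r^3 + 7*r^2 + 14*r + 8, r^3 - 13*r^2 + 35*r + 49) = r + 1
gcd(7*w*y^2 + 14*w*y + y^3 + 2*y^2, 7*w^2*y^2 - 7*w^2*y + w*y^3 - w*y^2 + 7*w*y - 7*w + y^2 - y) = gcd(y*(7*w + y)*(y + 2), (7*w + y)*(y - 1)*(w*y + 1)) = 7*w + y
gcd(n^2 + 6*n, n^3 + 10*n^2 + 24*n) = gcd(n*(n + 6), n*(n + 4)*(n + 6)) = n^2 + 6*n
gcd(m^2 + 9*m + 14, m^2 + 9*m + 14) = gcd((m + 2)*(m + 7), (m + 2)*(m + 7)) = m^2 + 9*m + 14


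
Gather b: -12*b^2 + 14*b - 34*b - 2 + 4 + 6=-12*b^2 - 20*b + 8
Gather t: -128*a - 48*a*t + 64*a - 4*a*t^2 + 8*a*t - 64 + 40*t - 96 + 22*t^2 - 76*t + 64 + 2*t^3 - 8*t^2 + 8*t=-64*a + 2*t^3 + t^2*(14 - 4*a) + t*(-40*a - 28) - 96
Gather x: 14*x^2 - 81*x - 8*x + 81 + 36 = 14*x^2 - 89*x + 117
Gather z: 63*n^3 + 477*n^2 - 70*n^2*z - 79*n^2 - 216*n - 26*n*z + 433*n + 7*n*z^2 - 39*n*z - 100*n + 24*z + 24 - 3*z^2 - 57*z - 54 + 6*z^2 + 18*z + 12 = 63*n^3 + 398*n^2 + 117*n + z^2*(7*n + 3) + z*(-70*n^2 - 65*n - 15) - 18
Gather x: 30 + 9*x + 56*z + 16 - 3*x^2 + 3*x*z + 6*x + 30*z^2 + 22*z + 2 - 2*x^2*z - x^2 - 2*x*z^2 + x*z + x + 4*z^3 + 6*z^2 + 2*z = x^2*(-2*z - 4) + x*(-2*z^2 + 4*z + 16) + 4*z^3 + 36*z^2 + 80*z + 48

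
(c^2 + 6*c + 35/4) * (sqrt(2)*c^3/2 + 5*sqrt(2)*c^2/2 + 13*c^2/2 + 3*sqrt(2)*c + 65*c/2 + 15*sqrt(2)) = sqrt(2)*c^5/2 + 13*c^4/2 + 11*sqrt(2)*c^4/2 + 179*sqrt(2)*c^3/8 + 143*c^3/2 + 439*sqrt(2)*c^2/8 + 2015*c^2/8 + 465*sqrt(2)*c/4 + 2275*c/8 + 525*sqrt(2)/4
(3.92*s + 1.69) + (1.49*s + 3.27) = 5.41*s + 4.96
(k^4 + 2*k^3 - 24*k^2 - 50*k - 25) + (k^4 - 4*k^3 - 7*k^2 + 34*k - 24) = 2*k^4 - 2*k^3 - 31*k^2 - 16*k - 49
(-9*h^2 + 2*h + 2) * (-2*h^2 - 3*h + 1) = 18*h^4 + 23*h^3 - 19*h^2 - 4*h + 2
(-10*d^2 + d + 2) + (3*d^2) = -7*d^2 + d + 2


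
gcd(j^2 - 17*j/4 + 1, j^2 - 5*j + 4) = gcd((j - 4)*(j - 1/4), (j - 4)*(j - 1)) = j - 4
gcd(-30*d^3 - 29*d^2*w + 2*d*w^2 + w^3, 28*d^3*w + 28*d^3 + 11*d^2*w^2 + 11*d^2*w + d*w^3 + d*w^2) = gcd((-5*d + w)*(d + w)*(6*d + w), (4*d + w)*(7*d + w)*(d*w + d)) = 1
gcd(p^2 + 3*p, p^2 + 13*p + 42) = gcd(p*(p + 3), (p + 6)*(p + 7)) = 1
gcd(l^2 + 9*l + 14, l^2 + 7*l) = l + 7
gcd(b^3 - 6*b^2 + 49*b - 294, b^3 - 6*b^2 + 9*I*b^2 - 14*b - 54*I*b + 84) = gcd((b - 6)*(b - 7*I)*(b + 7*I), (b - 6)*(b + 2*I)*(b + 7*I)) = b^2 + b*(-6 + 7*I) - 42*I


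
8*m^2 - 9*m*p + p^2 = (-8*m + p)*(-m + p)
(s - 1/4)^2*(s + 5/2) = s^3 + 2*s^2 - 19*s/16 + 5/32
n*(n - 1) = n^2 - n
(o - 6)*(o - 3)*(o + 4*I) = o^3 - 9*o^2 + 4*I*o^2 + 18*o - 36*I*o + 72*I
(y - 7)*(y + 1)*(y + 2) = y^3 - 4*y^2 - 19*y - 14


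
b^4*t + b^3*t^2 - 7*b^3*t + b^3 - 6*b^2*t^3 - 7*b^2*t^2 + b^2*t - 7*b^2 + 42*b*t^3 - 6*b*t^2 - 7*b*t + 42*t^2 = (b - 7)*(b - 2*t)*(b + 3*t)*(b*t + 1)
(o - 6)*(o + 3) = o^2 - 3*o - 18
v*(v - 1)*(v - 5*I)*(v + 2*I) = v^4 - v^3 - 3*I*v^3 + 10*v^2 + 3*I*v^2 - 10*v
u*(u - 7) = u^2 - 7*u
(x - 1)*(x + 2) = x^2 + x - 2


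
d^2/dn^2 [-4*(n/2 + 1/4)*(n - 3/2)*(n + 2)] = -12*n - 4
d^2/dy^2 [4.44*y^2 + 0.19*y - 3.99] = 8.88000000000000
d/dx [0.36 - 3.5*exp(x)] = -3.5*exp(x)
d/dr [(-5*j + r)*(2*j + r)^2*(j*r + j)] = j*(2*j + r)*(-(2*j + r)*(5*j - r) + (2*j + r)*(r + 1) - 2*(5*j - r)*(r + 1))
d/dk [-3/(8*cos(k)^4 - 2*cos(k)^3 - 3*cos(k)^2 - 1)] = 6*(-16*cos(k)^2 + 3*cos(k) + 3)*sin(k)*cos(k)/(-8*cos(k)^4 + 2*cos(k)^3 + 3*cos(k)^2 + 1)^2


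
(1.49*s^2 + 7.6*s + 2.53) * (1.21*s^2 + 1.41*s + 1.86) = 1.8029*s^4 + 11.2969*s^3 + 16.5487*s^2 + 17.7033*s + 4.7058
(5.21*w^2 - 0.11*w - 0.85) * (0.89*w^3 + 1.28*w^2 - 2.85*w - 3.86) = 4.6369*w^5 + 6.5709*w^4 - 15.7458*w^3 - 20.8851*w^2 + 2.8471*w + 3.281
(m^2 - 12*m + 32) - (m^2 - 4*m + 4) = 28 - 8*m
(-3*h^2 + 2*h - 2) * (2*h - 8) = -6*h^3 + 28*h^2 - 20*h + 16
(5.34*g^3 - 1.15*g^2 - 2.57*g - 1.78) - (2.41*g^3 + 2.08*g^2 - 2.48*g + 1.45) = 2.93*g^3 - 3.23*g^2 - 0.0899999999999999*g - 3.23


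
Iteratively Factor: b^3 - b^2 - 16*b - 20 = (b + 2)*(b^2 - 3*b - 10) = (b + 2)^2*(b - 5)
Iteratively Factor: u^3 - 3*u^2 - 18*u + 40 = (u - 2)*(u^2 - u - 20) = (u - 2)*(u + 4)*(u - 5)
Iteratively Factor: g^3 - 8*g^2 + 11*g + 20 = (g + 1)*(g^2 - 9*g + 20) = (g - 5)*(g + 1)*(g - 4)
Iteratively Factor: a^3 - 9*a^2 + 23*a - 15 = (a - 3)*(a^2 - 6*a + 5) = (a - 5)*(a - 3)*(a - 1)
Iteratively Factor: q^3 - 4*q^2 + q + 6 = (q - 2)*(q^2 - 2*q - 3) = (q - 2)*(q + 1)*(q - 3)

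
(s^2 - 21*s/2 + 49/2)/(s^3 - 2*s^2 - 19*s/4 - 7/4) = 2*(s - 7)/(2*s^2 + 3*s + 1)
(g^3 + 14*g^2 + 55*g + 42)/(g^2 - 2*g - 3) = (g^2 + 13*g + 42)/(g - 3)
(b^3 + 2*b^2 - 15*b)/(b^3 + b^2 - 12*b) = (b + 5)/(b + 4)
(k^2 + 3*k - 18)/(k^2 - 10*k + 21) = (k + 6)/(k - 7)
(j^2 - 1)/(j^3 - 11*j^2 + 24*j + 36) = (j - 1)/(j^2 - 12*j + 36)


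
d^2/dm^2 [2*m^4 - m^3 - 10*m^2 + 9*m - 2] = 24*m^2 - 6*m - 20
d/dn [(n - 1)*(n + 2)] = 2*n + 1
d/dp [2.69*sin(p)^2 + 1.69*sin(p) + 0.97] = (5.38*sin(p) + 1.69)*cos(p)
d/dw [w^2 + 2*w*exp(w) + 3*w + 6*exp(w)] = 2*w*exp(w) + 2*w + 8*exp(w) + 3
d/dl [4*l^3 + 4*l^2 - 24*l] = 12*l^2 + 8*l - 24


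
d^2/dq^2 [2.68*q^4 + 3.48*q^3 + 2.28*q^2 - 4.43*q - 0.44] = 32.16*q^2 + 20.88*q + 4.56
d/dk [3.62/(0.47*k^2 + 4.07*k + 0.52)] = (-3.4028*k - 14.7334)/(0.47*k^2 + 4.07*k + 0.52)^2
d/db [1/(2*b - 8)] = -1/(2*(b - 4)^2)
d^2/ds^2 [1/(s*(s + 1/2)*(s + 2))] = 4*(24*s^4 + 80*s^3 + 87*s^2 + 30*s + 4)/(s^3*(8*s^6 + 60*s^5 + 174*s^4 + 245*s^3 + 174*s^2 + 60*s + 8))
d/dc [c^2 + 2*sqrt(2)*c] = 2*c + 2*sqrt(2)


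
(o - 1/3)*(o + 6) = o^2 + 17*o/3 - 2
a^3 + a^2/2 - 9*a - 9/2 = (a - 3)*(a + 1/2)*(a + 3)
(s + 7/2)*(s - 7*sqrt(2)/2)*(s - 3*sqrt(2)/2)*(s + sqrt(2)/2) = s^4 - 9*sqrt(2)*s^3/2 + 7*s^3/2 - 63*sqrt(2)*s^2/4 + 11*s^2/2 + 21*sqrt(2)*s/4 + 77*s/4 + 147*sqrt(2)/8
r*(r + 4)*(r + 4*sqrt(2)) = r^3 + 4*r^2 + 4*sqrt(2)*r^2 + 16*sqrt(2)*r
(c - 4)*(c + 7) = c^2 + 3*c - 28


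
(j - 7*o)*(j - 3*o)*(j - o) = j^3 - 11*j^2*o + 31*j*o^2 - 21*o^3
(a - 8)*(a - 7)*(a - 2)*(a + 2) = a^4 - 15*a^3 + 52*a^2 + 60*a - 224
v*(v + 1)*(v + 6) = v^3 + 7*v^2 + 6*v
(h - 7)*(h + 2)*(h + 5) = h^3 - 39*h - 70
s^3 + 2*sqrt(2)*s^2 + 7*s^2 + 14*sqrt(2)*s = s*(s + 7)*(s + 2*sqrt(2))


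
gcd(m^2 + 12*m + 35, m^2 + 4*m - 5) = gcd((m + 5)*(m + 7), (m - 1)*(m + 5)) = m + 5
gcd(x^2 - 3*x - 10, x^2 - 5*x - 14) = x + 2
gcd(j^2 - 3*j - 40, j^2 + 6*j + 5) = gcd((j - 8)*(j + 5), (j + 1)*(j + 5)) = j + 5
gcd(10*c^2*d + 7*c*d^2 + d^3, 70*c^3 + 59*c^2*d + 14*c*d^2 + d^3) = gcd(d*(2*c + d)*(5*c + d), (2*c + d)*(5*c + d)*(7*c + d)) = 10*c^2 + 7*c*d + d^2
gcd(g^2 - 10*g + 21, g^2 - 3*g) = g - 3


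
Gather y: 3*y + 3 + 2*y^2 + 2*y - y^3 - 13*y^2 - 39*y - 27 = -y^3 - 11*y^2 - 34*y - 24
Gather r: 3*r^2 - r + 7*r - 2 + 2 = 3*r^2 + 6*r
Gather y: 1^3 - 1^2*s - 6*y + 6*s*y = -s + y*(6*s - 6) + 1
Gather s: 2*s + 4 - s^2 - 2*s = 4 - s^2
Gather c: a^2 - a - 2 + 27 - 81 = a^2 - a - 56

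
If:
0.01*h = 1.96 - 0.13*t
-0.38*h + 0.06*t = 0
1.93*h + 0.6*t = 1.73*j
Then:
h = 2.35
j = 7.79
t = 14.90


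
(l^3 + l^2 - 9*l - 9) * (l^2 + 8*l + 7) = l^5 + 9*l^4 + 6*l^3 - 74*l^2 - 135*l - 63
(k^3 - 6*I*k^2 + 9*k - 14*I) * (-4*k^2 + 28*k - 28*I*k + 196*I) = -4*k^5 + 28*k^4 - 4*I*k^4 - 204*k^3 + 28*I*k^3 + 1428*k^2 - 196*I*k^2 - 392*k + 1372*I*k + 2744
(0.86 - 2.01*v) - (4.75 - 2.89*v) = 0.88*v - 3.89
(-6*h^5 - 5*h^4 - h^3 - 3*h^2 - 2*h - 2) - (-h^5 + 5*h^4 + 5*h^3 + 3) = -5*h^5 - 10*h^4 - 6*h^3 - 3*h^2 - 2*h - 5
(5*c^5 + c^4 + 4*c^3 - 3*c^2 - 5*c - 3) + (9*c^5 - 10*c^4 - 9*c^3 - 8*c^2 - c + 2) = 14*c^5 - 9*c^4 - 5*c^3 - 11*c^2 - 6*c - 1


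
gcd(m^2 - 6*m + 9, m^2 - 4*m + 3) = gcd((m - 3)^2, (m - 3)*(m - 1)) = m - 3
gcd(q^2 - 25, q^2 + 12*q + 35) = q + 5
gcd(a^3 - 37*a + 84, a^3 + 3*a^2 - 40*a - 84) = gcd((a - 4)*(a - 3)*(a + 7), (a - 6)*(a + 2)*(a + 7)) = a + 7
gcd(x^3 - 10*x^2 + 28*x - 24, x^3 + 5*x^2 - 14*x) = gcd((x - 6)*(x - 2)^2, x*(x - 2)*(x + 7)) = x - 2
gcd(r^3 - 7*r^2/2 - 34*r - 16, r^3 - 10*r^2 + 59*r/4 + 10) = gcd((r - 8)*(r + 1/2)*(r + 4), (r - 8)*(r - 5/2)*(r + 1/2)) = r^2 - 15*r/2 - 4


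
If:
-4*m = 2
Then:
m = -1/2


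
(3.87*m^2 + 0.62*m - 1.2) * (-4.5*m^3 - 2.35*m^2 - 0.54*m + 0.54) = -17.415*m^5 - 11.8845*m^4 + 1.8532*m^3 + 4.575*m^2 + 0.9828*m - 0.648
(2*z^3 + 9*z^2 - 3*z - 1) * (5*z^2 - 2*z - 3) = 10*z^5 + 41*z^4 - 39*z^3 - 26*z^2 + 11*z + 3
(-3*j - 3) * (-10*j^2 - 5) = 30*j^3 + 30*j^2 + 15*j + 15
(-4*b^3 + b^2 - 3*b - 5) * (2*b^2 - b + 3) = -8*b^5 + 6*b^4 - 19*b^3 - 4*b^2 - 4*b - 15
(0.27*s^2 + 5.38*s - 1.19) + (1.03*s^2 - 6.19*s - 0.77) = 1.3*s^2 - 0.81*s - 1.96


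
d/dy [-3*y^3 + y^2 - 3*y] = -9*y^2 + 2*y - 3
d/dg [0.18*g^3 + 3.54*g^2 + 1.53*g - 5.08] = 0.54*g^2 + 7.08*g + 1.53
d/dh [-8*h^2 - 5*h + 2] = -16*h - 5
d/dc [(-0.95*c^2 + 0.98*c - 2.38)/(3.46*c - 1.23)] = (-3.287*c^2 + 2.337*c + 7.0294)/(11.9716*c^2 - 8.5116*c + 1.5129)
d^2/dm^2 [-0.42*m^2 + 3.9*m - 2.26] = -0.840000000000000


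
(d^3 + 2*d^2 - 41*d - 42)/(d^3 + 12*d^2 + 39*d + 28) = (d - 6)/(d + 4)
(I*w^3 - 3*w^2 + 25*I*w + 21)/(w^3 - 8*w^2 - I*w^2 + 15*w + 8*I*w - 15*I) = (I*w^2 - 4*w + 21*I)/(w^2 - 8*w + 15)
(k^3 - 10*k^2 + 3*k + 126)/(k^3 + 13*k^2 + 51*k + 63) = (k^2 - 13*k + 42)/(k^2 + 10*k + 21)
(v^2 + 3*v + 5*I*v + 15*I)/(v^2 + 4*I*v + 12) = (v^2 + v*(3 + 5*I) + 15*I)/(v^2 + 4*I*v + 12)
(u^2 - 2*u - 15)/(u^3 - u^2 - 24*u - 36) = (u - 5)/(u^2 - 4*u - 12)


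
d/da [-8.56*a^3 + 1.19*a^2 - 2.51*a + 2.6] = -25.68*a^2 + 2.38*a - 2.51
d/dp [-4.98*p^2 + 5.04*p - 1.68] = 5.04 - 9.96*p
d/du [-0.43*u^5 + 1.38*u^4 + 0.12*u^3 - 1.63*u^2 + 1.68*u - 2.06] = -2.15*u^4 + 5.52*u^3 + 0.36*u^2 - 3.26*u + 1.68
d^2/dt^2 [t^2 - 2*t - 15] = 2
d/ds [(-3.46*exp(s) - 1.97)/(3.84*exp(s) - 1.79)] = 13.7582*exp(s)/(3.84*exp(s) - 1.79)^2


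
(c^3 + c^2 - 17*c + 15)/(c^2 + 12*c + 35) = (c^2 - 4*c + 3)/(c + 7)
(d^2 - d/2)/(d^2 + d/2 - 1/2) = d/(d + 1)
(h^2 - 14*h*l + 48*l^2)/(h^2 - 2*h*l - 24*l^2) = (h - 8*l)/(h + 4*l)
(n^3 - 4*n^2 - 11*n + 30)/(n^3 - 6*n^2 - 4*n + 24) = (n^2 - 2*n - 15)/(n^2 - 4*n - 12)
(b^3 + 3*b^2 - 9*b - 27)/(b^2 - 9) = b + 3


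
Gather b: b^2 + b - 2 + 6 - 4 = b^2 + b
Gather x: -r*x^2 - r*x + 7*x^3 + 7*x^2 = -r*x + 7*x^3 + x^2*(7 - r)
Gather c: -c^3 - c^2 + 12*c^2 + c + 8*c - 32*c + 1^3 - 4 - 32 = -c^3 + 11*c^2 - 23*c - 35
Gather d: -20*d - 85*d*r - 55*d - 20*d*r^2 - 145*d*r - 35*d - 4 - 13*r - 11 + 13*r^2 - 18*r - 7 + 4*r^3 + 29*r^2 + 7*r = d*(-20*r^2 - 230*r - 110) + 4*r^3 + 42*r^2 - 24*r - 22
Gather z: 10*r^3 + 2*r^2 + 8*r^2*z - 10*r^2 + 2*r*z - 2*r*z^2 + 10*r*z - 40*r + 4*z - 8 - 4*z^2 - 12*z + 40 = 10*r^3 - 8*r^2 - 40*r + z^2*(-2*r - 4) + z*(8*r^2 + 12*r - 8) + 32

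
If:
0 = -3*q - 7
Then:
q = -7/3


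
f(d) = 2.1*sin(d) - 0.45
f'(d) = 2.1*cos(d)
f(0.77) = 1.01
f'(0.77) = 1.51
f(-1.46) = -2.54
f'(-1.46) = 0.23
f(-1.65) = -2.54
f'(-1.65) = -0.17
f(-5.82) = 0.49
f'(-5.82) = 1.88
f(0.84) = 1.11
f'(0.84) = 1.40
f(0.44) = 0.44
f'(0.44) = 1.90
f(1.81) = 1.59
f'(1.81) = -0.50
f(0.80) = 1.06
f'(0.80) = 1.46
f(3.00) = -0.15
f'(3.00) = -2.08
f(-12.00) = 0.68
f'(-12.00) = 1.77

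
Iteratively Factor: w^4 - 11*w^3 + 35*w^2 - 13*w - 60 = (w - 3)*(w^3 - 8*w^2 + 11*w + 20) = (w - 5)*(w - 3)*(w^2 - 3*w - 4) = (w - 5)*(w - 3)*(w + 1)*(w - 4)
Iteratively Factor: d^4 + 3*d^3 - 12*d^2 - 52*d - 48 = (d + 2)*(d^3 + d^2 - 14*d - 24) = (d - 4)*(d + 2)*(d^2 + 5*d + 6) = (d - 4)*(d + 2)*(d + 3)*(d + 2)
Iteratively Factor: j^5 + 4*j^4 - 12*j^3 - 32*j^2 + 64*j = (j)*(j^4 + 4*j^3 - 12*j^2 - 32*j + 64) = j*(j - 2)*(j^3 + 6*j^2 - 32) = j*(j - 2)*(j + 4)*(j^2 + 2*j - 8) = j*(j - 2)*(j + 4)^2*(j - 2)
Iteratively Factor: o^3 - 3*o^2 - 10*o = (o + 2)*(o^2 - 5*o) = o*(o + 2)*(o - 5)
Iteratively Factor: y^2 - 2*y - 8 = (y - 4)*(y + 2)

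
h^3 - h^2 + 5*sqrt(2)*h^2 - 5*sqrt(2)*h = h*(h - 1)*(h + 5*sqrt(2))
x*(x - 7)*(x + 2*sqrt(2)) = x^3 - 7*x^2 + 2*sqrt(2)*x^2 - 14*sqrt(2)*x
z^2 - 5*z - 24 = (z - 8)*(z + 3)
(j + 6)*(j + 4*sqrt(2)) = j^2 + 4*sqrt(2)*j + 6*j + 24*sqrt(2)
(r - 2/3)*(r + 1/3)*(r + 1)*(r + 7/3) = r^4 + 3*r^3 + r^2 - 41*r/27 - 14/27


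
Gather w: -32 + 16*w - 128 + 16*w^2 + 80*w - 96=16*w^2 + 96*w - 256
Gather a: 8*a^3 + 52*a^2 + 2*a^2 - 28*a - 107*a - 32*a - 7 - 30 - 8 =8*a^3 + 54*a^2 - 167*a - 45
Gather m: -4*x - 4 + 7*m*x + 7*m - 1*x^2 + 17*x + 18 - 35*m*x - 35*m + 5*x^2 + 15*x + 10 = m*(-28*x - 28) + 4*x^2 + 28*x + 24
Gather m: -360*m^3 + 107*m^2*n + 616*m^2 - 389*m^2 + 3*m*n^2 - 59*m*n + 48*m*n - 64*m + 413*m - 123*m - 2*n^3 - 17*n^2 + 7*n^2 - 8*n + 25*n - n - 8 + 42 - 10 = -360*m^3 + m^2*(107*n + 227) + m*(3*n^2 - 11*n + 226) - 2*n^3 - 10*n^2 + 16*n + 24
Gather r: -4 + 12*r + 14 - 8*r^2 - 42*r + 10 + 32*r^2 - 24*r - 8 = 24*r^2 - 54*r + 12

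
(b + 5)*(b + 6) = b^2 + 11*b + 30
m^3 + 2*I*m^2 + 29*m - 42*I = (m - 3*I)*(m - 2*I)*(m + 7*I)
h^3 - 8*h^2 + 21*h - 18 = (h - 3)^2*(h - 2)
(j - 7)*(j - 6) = j^2 - 13*j + 42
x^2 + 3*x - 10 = (x - 2)*(x + 5)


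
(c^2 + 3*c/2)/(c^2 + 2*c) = (c + 3/2)/(c + 2)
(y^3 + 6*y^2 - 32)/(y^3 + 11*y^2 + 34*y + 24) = (y^2 + 2*y - 8)/(y^2 + 7*y + 6)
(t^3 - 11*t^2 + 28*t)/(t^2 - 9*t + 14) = t*(t - 4)/(t - 2)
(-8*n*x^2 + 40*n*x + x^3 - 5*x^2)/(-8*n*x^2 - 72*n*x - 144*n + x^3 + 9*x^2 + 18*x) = x*(x - 5)/(x^2 + 9*x + 18)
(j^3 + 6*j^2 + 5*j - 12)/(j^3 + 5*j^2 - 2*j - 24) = (j - 1)/(j - 2)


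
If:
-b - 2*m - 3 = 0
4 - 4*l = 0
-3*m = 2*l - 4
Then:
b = -13/3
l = 1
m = 2/3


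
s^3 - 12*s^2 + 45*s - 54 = (s - 6)*(s - 3)^2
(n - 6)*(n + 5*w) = n^2 + 5*n*w - 6*n - 30*w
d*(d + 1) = d^2 + d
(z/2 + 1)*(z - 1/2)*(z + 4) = z^3/2 + 11*z^2/4 + 5*z/2 - 2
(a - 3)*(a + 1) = a^2 - 2*a - 3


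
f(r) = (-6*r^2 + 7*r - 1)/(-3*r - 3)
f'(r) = (7 - 12*r)/(-3*r - 3) + 3*(-6*r^2 + 7*r - 1)/(-3*r - 3)^2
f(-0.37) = 2.33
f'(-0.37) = -9.76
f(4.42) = 5.37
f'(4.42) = 1.84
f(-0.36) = 2.24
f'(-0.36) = -9.39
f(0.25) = -0.10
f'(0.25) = -0.99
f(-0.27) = 1.52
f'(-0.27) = -6.76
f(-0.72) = 10.89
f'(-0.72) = -57.52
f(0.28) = -0.13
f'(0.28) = -0.85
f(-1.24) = -26.26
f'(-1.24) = -79.02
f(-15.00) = -34.67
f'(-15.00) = 1.98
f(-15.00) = -34.67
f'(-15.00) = 1.98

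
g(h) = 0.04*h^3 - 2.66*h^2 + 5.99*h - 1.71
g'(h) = 0.12*h^2 - 5.32*h + 5.99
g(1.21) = 1.71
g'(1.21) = -0.27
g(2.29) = -1.46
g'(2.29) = -5.56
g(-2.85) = -41.31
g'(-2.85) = 22.13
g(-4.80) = -96.17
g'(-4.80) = 34.29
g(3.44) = -10.95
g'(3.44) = -10.89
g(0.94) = 1.60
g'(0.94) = 1.10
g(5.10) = -35.04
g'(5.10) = -18.02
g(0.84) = 1.47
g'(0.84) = 1.61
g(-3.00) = -44.70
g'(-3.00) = 23.03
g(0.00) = -1.71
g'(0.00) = 5.99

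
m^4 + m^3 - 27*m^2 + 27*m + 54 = (m - 3)^2*(m + 1)*(m + 6)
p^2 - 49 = (p - 7)*(p + 7)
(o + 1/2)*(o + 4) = o^2 + 9*o/2 + 2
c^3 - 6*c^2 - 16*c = c*(c - 8)*(c + 2)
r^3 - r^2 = r^2*(r - 1)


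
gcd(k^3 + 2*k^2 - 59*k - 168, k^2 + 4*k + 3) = k + 3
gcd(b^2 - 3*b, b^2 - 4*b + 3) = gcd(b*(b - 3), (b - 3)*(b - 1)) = b - 3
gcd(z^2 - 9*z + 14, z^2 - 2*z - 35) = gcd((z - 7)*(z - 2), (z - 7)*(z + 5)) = z - 7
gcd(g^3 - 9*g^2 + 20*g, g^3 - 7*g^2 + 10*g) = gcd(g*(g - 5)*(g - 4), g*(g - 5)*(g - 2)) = g^2 - 5*g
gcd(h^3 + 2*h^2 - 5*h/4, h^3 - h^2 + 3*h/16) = h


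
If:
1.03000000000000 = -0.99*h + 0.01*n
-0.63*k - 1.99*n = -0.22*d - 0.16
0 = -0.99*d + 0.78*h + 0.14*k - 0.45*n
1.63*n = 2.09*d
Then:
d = -0.37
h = -1.05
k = 1.64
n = -0.48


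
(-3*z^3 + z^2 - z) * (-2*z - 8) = 6*z^4 + 22*z^3 - 6*z^2 + 8*z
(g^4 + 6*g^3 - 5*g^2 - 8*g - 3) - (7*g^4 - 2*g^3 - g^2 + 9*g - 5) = -6*g^4 + 8*g^3 - 4*g^2 - 17*g + 2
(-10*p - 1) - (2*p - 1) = -12*p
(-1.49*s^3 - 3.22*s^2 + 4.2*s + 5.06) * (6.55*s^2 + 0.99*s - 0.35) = -9.7595*s^5 - 22.5661*s^4 + 24.8437*s^3 + 38.428*s^2 + 3.5394*s - 1.771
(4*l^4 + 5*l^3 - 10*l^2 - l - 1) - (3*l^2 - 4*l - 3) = 4*l^4 + 5*l^3 - 13*l^2 + 3*l + 2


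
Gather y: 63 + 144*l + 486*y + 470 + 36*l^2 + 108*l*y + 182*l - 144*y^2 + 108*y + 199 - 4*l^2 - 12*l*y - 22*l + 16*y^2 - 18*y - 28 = 32*l^2 + 304*l - 128*y^2 + y*(96*l + 576) + 704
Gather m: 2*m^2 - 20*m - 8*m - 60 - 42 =2*m^2 - 28*m - 102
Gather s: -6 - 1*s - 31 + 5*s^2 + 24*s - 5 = 5*s^2 + 23*s - 42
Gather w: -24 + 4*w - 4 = 4*w - 28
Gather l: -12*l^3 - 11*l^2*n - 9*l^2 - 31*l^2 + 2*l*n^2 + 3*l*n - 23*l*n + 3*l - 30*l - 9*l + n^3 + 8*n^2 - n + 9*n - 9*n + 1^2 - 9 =-12*l^3 + l^2*(-11*n - 40) + l*(2*n^2 - 20*n - 36) + n^3 + 8*n^2 - n - 8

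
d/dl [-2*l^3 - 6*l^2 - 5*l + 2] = -6*l^2 - 12*l - 5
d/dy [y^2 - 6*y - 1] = 2*y - 6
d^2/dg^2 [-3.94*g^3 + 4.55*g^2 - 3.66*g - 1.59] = 9.1 - 23.64*g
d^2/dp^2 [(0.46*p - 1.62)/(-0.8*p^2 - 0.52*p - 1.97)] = (-(0.46*p - 1.62)*(1.6*p + 0.52)*(3.2*p + 1.04) + (2.208*p - 2.1136)*(0.8*p^2 + 0.52*p + 1.97))/(0.8*p^2 + 0.52*p + 1.97)^3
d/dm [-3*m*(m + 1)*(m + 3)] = -9*m^2 - 24*m - 9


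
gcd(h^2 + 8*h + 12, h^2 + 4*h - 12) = h + 6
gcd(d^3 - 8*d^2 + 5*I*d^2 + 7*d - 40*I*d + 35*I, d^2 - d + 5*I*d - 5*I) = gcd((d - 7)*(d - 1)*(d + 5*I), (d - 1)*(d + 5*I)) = d^2 + d*(-1 + 5*I) - 5*I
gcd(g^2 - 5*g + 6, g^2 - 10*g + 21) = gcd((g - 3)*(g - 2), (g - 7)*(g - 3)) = g - 3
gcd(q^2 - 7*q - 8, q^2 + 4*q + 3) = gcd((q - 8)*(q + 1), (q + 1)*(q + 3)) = q + 1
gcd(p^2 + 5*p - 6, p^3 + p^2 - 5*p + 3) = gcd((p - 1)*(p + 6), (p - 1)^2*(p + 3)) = p - 1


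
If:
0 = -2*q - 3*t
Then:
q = -3*t/2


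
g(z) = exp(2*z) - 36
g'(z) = 2*exp(2*z)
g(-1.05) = -35.88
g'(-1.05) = 0.24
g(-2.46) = -35.99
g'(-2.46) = 0.01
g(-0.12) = -35.21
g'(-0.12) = 1.57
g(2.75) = 208.69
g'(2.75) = 489.38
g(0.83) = -30.74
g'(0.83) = 10.52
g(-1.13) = -35.90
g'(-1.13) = 0.21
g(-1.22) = -35.91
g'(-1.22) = 0.17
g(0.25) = -34.35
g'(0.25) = 3.30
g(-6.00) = -36.00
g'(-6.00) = 0.00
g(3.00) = 367.43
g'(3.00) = 806.86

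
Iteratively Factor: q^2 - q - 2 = (q - 2)*(q + 1)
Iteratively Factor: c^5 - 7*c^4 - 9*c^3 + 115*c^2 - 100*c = (c + 4)*(c^4 - 11*c^3 + 35*c^2 - 25*c) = (c - 1)*(c + 4)*(c^3 - 10*c^2 + 25*c) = c*(c - 1)*(c + 4)*(c^2 - 10*c + 25) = c*(c - 5)*(c - 1)*(c + 4)*(c - 5)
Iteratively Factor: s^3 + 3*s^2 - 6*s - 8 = (s + 1)*(s^2 + 2*s - 8) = (s - 2)*(s + 1)*(s + 4)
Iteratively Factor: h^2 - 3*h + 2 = (h - 2)*(h - 1)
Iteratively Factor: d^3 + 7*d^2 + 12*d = (d)*(d^2 + 7*d + 12) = d*(d + 4)*(d + 3)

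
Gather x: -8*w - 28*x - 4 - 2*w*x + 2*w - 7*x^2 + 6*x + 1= -6*w - 7*x^2 + x*(-2*w - 22) - 3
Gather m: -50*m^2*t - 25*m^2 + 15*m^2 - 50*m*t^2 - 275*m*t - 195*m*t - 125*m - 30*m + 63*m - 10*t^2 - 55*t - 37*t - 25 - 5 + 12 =m^2*(-50*t - 10) + m*(-50*t^2 - 470*t - 92) - 10*t^2 - 92*t - 18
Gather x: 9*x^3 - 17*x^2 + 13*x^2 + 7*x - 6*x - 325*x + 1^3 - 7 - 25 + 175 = 9*x^3 - 4*x^2 - 324*x + 144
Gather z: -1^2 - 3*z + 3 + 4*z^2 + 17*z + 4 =4*z^2 + 14*z + 6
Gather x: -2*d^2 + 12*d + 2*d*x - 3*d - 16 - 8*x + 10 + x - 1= -2*d^2 + 9*d + x*(2*d - 7) - 7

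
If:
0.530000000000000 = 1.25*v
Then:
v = 0.42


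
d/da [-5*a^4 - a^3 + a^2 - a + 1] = -20*a^3 - 3*a^2 + 2*a - 1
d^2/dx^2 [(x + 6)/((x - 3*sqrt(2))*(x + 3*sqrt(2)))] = 2*(x^3 + 18*x^2 + 54*x + 108)/(x^6 - 54*x^4 + 972*x^2 - 5832)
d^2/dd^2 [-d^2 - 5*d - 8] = -2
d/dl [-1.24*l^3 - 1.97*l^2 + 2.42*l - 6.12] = -3.72*l^2 - 3.94*l + 2.42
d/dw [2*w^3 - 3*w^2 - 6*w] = 6*w^2 - 6*w - 6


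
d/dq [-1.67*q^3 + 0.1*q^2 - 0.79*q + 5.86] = -5.01*q^2 + 0.2*q - 0.79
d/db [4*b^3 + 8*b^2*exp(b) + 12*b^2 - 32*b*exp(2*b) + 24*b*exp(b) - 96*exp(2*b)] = 8*b^2*exp(b) + 12*b^2 - 64*b*exp(2*b) + 40*b*exp(b) + 24*b - 224*exp(2*b) + 24*exp(b)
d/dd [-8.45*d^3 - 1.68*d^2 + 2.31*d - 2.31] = -25.35*d^2 - 3.36*d + 2.31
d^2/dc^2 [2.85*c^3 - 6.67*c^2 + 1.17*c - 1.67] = 17.1*c - 13.34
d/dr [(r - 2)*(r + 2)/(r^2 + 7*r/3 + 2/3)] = 21/(9*r^2 + 6*r + 1)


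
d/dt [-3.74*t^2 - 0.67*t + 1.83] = -7.48*t - 0.67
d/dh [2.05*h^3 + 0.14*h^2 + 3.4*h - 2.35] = 6.15*h^2 + 0.28*h + 3.4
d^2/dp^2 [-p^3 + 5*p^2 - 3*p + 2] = 10 - 6*p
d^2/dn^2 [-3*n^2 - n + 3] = -6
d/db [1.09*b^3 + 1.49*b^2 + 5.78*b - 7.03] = 3.27*b^2 + 2.98*b + 5.78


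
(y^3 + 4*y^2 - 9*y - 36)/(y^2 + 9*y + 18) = (y^2 + y - 12)/(y + 6)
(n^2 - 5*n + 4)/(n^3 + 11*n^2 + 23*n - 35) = (n - 4)/(n^2 + 12*n + 35)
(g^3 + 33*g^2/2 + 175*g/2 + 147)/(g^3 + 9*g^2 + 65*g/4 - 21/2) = 2*(g + 7)/(2*g - 1)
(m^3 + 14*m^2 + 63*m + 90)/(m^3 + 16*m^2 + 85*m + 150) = (m + 3)/(m + 5)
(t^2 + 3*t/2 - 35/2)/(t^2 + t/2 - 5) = (2*t^2 + 3*t - 35)/(2*t^2 + t - 10)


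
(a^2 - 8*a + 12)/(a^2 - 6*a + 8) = (a - 6)/(a - 4)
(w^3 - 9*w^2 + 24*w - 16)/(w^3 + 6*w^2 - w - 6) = (w^2 - 8*w + 16)/(w^2 + 7*w + 6)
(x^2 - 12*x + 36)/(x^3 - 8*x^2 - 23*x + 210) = (x - 6)/(x^2 - 2*x - 35)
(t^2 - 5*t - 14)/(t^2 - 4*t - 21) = (t + 2)/(t + 3)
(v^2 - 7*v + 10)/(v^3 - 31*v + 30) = (v - 2)/(v^2 + 5*v - 6)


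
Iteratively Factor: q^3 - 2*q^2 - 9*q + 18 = (q + 3)*(q^2 - 5*q + 6) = (q - 3)*(q + 3)*(q - 2)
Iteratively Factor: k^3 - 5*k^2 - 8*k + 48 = (k - 4)*(k^2 - k - 12) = (k - 4)^2*(k + 3)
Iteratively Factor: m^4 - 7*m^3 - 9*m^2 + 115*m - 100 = (m + 4)*(m^3 - 11*m^2 + 35*m - 25) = (m - 1)*(m + 4)*(m^2 - 10*m + 25) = (m - 5)*(m - 1)*(m + 4)*(m - 5)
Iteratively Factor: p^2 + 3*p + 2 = (p + 1)*(p + 2)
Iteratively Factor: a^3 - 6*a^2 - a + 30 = (a - 5)*(a^2 - a - 6) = (a - 5)*(a + 2)*(a - 3)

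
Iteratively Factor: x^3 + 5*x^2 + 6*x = (x)*(x^2 + 5*x + 6) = x*(x + 3)*(x + 2)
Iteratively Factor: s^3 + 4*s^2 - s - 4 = (s - 1)*(s^2 + 5*s + 4) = (s - 1)*(s + 4)*(s + 1)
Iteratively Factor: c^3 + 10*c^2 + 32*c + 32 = (c + 2)*(c^2 + 8*c + 16) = (c + 2)*(c + 4)*(c + 4)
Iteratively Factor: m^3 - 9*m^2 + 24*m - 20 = (m - 2)*(m^2 - 7*m + 10) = (m - 5)*(m - 2)*(m - 2)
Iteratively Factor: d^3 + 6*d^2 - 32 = (d + 4)*(d^2 + 2*d - 8) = (d - 2)*(d + 4)*(d + 4)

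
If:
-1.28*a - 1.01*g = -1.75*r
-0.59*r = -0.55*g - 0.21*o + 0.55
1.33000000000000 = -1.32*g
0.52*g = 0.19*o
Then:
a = -3.11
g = -1.01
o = -2.76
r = -2.85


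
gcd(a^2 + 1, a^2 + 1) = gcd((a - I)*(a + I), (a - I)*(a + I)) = a^2 + 1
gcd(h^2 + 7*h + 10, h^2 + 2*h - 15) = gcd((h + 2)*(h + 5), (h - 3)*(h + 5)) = h + 5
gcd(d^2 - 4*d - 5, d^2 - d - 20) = d - 5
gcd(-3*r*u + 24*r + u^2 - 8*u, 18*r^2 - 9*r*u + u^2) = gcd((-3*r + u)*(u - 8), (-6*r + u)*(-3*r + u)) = 3*r - u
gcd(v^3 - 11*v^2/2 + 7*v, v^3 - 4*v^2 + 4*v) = v^2 - 2*v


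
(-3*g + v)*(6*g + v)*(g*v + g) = -18*g^3*v - 18*g^3 + 3*g^2*v^2 + 3*g^2*v + g*v^3 + g*v^2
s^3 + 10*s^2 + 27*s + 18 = (s + 1)*(s + 3)*(s + 6)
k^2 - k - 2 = (k - 2)*(k + 1)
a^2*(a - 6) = a^3 - 6*a^2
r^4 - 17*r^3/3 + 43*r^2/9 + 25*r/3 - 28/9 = (r - 4)*(r - 7/3)*(r - 1/3)*(r + 1)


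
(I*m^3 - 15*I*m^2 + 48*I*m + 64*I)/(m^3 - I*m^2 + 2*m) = I*(m^3 - 15*m^2 + 48*m + 64)/(m*(m^2 - I*m + 2))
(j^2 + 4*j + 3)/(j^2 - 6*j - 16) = (j^2 + 4*j + 3)/(j^2 - 6*j - 16)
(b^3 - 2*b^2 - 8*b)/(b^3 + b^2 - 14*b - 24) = b/(b + 3)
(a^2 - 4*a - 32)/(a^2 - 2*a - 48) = (a + 4)/(a + 6)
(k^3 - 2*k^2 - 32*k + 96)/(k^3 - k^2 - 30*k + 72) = (k - 4)/(k - 3)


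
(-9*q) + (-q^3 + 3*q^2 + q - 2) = -q^3 + 3*q^2 - 8*q - 2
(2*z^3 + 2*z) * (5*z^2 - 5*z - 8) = 10*z^5 - 10*z^4 - 6*z^3 - 10*z^2 - 16*z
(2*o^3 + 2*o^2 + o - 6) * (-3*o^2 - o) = -6*o^5 - 8*o^4 - 5*o^3 + 17*o^2 + 6*o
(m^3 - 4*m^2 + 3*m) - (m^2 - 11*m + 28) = m^3 - 5*m^2 + 14*m - 28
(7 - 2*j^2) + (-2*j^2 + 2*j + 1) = -4*j^2 + 2*j + 8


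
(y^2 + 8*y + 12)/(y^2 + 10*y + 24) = (y + 2)/(y + 4)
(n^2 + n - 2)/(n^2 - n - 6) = (n - 1)/(n - 3)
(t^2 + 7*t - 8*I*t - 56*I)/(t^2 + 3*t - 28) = (t - 8*I)/(t - 4)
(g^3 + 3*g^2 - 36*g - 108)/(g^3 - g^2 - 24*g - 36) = (g + 6)/(g + 2)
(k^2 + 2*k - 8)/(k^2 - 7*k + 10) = (k + 4)/(k - 5)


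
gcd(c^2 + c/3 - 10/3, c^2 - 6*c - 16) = c + 2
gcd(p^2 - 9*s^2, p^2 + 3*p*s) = p + 3*s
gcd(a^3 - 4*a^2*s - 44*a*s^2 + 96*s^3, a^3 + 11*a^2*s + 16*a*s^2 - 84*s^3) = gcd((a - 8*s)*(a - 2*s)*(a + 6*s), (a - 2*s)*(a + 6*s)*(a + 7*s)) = -a^2 - 4*a*s + 12*s^2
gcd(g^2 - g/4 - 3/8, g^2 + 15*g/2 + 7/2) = g + 1/2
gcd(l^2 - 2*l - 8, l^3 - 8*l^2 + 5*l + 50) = l + 2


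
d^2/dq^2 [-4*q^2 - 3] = -8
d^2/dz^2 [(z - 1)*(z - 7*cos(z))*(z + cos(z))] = 6*z^2*cos(z) + 24*z*sin(z) - 6*z*cos(z) + 14*z*cos(2*z) + 6*z - 12*sqrt(2)*sin(z + pi/4) - 14*sqrt(2)*cos(2*z + pi/4) - 2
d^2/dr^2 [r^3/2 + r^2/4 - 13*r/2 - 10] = 3*r + 1/2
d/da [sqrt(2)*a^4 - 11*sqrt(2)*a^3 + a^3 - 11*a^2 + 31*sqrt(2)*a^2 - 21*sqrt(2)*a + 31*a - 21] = 4*sqrt(2)*a^3 - 33*sqrt(2)*a^2 + 3*a^2 - 22*a + 62*sqrt(2)*a - 21*sqrt(2) + 31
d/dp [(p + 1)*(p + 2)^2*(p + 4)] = 4*p^3 + 27*p^2 + 56*p + 36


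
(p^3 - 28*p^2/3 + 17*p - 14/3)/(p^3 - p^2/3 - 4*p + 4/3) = (p - 7)/(p + 2)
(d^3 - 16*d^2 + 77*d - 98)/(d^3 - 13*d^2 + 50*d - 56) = (d - 7)/(d - 4)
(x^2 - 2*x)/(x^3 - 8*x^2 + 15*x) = (x - 2)/(x^2 - 8*x + 15)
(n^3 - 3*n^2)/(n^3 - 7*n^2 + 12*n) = n/(n - 4)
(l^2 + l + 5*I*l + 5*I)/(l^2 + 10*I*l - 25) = (l + 1)/(l + 5*I)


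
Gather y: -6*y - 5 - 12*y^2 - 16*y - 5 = -12*y^2 - 22*y - 10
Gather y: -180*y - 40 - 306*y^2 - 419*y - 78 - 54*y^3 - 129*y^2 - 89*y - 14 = -54*y^3 - 435*y^2 - 688*y - 132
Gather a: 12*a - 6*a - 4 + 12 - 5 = 6*a + 3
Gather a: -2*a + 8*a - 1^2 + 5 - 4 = 6*a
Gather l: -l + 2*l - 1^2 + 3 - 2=l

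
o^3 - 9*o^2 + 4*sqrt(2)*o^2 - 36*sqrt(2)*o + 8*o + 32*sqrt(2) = (o - 8)*(o - 1)*(o + 4*sqrt(2))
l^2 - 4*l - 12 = (l - 6)*(l + 2)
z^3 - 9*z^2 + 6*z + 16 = (z - 8)*(z - 2)*(z + 1)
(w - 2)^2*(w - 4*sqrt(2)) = w^3 - 4*sqrt(2)*w^2 - 4*w^2 + 4*w + 16*sqrt(2)*w - 16*sqrt(2)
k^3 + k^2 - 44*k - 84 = (k - 7)*(k + 2)*(k + 6)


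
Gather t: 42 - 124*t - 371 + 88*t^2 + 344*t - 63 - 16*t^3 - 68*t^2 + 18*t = -16*t^3 + 20*t^2 + 238*t - 392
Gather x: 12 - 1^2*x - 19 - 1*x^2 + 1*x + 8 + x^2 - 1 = 0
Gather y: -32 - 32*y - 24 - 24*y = -56*y - 56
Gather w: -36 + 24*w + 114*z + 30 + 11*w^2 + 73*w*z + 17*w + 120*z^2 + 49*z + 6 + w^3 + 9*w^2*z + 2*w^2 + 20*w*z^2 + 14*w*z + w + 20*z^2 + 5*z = w^3 + w^2*(9*z + 13) + w*(20*z^2 + 87*z + 42) + 140*z^2 + 168*z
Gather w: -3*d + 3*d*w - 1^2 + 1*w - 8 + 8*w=-3*d + w*(3*d + 9) - 9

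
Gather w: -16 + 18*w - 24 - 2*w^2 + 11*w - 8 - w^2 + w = -3*w^2 + 30*w - 48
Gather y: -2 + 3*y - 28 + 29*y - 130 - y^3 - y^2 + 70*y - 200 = -y^3 - y^2 + 102*y - 360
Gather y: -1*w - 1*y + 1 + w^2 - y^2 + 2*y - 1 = w^2 - w - y^2 + y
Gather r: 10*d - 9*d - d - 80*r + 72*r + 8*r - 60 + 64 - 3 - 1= 0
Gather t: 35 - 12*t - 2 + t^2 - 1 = t^2 - 12*t + 32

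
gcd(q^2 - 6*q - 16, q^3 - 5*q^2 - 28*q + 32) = q - 8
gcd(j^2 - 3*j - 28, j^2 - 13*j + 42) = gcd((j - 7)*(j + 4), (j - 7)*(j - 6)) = j - 7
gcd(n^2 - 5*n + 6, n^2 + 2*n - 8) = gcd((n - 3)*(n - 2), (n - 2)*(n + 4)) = n - 2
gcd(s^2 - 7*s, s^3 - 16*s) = s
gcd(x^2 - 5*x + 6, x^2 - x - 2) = x - 2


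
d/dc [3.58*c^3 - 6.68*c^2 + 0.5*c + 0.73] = 10.74*c^2 - 13.36*c + 0.5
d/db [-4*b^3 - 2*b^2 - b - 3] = -12*b^2 - 4*b - 1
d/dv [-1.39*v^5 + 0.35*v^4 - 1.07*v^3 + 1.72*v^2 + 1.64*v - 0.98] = -6.95*v^4 + 1.4*v^3 - 3.21*v^2 + 3.44*v + 1.64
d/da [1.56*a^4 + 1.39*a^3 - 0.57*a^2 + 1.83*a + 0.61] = 6.24*a^3 + 4.17*a^2 - 1.14*a + 1.83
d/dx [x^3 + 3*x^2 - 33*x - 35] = 3*x^2 + 6*x - 33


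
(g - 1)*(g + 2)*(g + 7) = g^3 + 8*g^2 + 5*g - 14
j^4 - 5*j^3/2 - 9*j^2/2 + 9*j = j*(j - 3)*(j - 3/2)*(j + 2)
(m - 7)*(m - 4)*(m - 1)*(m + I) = m^4 - 12*m^3 + I*m^3 + 39*m^2 - 12*I*m^2 - 28*m + 39*I*m - 28*I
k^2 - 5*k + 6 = (k - 3)*(k - 2)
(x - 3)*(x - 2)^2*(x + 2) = x^4 - 5*x^3 + 2*x^2 + 20*x - 24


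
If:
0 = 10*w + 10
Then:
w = -1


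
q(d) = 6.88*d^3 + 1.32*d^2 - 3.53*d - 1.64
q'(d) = 20.64*d^2 + 2.64*d - 3.53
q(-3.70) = -319.00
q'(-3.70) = 269.26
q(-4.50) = -585.96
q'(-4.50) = 402.55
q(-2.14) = -55.47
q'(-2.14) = 85.34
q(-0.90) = -2.41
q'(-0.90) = 10.81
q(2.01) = 52.47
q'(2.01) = 85.16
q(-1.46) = -15.08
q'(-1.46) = 36.61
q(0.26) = -2.35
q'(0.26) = -1.45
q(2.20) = 70.24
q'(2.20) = 102.18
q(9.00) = 5089.03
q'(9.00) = 1692.07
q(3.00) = 185.41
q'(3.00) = 190.15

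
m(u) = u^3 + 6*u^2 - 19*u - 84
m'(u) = 3*u^2 + 12*u - 19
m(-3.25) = 6.80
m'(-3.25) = -26.31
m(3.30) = -45.42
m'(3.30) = 53.27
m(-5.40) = 36.10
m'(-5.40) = 3.68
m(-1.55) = -43.86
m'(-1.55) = -30.39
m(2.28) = -84.28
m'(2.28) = 23.96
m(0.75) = -94.45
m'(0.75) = -8.31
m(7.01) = 422.12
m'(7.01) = 212.54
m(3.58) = -29.24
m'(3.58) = 62.41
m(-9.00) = -156.00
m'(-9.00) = 116.00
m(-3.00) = 0.00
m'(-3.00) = -28.00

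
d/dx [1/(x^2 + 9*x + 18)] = (-2*x - 9)/(x^2 + 9*x + 18)^2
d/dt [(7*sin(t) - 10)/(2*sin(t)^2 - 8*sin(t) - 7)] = (-14*sin(t)^2 + 40*sin(t) - 129)*cos(t)/(2*sin(t)^2 - 8*sin(t) - 7)^2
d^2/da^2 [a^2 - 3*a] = 2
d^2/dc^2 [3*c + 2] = 0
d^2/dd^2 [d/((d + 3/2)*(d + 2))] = 8*(2*d^3 - 18*d - 21)/(8*d^6 + 84*d^5 + 366*d^4 + 847*d^3 + 1098*d^2 + 756*d + 216)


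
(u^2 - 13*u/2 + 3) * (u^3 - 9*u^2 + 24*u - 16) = u^5 - 31*u^4/2 + 171*u^3/2 - 199*u^2 + 176*u - 48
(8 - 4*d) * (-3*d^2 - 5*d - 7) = 12*d^3 - 4*d^2 - 12*d - 56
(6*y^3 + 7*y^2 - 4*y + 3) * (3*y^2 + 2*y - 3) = 18*y^5 + 33*y^4 - 16*y^3 - 20*y^2 + 18*y - 9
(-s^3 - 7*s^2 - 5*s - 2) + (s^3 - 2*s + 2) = -7*s^2 - 7*s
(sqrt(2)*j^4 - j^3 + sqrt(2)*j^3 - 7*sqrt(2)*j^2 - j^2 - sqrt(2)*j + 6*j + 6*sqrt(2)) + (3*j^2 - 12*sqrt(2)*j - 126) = sqrt(2)*j^4 - j^3 + sqrt(2)*j^3 - 7*sqrt(2)*j^2 + 2*j^2 - 13*sqrt(2)*j + 6*j - 126 + 6*sqrt(2)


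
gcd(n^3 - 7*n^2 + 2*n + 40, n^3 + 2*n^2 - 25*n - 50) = n^2 - 3*n - 10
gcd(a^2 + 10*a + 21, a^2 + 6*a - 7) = a + 7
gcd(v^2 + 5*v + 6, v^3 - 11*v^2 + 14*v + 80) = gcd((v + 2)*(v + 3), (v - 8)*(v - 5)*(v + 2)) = v + 2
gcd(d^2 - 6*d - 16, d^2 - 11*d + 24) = d - 8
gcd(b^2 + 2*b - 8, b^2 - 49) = 1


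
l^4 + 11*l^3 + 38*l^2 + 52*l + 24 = (l + 1)*(l + 2)^2*(l + 6)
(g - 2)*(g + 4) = g^2 + 2*g - 8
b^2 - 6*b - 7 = (b - 7)*(b + 1)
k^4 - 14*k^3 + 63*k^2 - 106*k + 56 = (k - 7)*(k - 4)*(k - 2)*(k - 1)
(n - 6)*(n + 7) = n^2 + n - 42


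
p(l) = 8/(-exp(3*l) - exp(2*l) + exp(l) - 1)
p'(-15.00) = 0.00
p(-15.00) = -8.00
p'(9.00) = 0.00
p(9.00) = 0.00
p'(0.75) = 1.71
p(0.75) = -0.62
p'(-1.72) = -1.06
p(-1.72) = -9.32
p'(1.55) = 0.19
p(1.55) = -0.07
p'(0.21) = 5.94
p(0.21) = -2.53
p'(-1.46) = -1.00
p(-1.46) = -9.59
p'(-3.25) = -0.31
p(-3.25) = -8.31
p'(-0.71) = 3.69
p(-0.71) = -9.21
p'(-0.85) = 1.98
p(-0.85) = -9.60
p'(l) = 8*(3*exp(3*l) + 2*exp(2*l) - exp(l))/(-exp(3*l) - exp(2*l) + exp(l) - 1)^2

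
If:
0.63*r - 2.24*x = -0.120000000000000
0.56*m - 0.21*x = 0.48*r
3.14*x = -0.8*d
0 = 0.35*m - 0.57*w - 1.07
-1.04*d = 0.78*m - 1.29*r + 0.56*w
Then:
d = 0.81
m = -0.87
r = -0.92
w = -2.41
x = -0.21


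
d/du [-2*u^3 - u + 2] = -6*u^2 - 1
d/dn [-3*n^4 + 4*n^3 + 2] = 12*n^2*(1 - n)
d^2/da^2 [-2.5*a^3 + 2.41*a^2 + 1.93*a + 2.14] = 4.82 - 15.0*a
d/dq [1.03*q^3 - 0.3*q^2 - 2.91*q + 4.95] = 3.09*q^2 - 0.6*q - 2.91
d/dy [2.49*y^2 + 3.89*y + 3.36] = 4.98*y + 3.89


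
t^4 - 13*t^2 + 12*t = t*(t - 3)*(t - 1)*(t + 4)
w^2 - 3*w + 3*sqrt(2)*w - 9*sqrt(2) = (w - 3)*(w + 3*sqrt(2))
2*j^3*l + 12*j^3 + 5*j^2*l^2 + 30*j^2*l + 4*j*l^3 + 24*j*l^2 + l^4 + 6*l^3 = (j + l)^2*(2*j + l)*(l + 6)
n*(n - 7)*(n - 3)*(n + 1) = n^4 - 9*n^3 + 11*n^2 + 21*n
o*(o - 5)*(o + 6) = o^3 + o^2 - 30*o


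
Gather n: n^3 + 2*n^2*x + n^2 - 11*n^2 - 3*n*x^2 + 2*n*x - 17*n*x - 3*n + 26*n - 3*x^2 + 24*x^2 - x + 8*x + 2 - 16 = n^3 + n^2*(2*x - 10) + n*(-3*x^2 - 15*x + 23) + 21*x^2 + 7*x - 14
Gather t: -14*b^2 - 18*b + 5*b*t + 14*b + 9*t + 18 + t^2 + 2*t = -14*b^2 - 4*b + t^2 + t*(5*b + 11) + 18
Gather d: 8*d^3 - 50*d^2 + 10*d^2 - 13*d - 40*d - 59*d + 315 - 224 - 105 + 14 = 8*d^3 - 40*d^2 - 112*d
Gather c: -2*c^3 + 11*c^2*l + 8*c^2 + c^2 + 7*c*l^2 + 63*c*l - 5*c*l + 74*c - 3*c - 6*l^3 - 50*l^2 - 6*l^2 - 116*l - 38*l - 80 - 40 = -2*c^3 + c^2*(11*l + 9) + c*(7*l^2 + 58*l + 71) - 6*l^3 - 56*l^2 - 154*l - 120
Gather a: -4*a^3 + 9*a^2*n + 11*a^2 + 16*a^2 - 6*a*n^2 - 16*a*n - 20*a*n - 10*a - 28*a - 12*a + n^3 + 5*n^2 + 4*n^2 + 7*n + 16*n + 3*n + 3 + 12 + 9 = -4*a^3 + a^2*(9*n + 27) + a*(-6*n^2 - 36*n - 50) + n^3 + 9*n^2 + 26*n + 24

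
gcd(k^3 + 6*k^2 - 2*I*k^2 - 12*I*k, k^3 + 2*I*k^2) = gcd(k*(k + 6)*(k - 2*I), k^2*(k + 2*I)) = k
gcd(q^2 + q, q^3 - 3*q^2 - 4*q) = q^2 + q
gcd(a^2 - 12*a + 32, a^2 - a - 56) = a - 8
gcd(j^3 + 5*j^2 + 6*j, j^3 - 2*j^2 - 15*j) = j^2 + 3*j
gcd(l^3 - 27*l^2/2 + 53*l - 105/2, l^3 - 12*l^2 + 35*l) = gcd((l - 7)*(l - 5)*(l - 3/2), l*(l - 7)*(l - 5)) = l^2 - 12*l + 35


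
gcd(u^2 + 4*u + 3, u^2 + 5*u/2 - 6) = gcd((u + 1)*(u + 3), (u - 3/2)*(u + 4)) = 1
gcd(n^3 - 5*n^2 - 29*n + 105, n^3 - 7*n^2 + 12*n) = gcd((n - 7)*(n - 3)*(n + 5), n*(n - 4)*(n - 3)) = n - 3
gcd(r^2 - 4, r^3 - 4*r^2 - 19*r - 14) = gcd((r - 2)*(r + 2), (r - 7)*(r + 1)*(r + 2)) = r + 2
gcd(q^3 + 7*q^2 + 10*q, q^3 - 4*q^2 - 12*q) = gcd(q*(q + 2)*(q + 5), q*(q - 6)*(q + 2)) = q^2 + 2*q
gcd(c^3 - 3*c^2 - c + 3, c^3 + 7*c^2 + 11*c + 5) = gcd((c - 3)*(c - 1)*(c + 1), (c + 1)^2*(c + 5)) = c + 1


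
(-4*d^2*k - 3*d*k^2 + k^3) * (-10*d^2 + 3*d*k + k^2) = 40*d^4*k + 18*d^3*k^2 - 23*d^2*k^3 + k^5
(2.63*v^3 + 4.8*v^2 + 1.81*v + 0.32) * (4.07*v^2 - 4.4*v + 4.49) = 10.7041*v^5 + 7.964*v^4 - 1.9446*v^3 + 14.8904*v^2 + 6.7189*v + 1.4368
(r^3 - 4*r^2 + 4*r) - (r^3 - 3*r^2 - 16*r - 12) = -r^2 + 20*r + 12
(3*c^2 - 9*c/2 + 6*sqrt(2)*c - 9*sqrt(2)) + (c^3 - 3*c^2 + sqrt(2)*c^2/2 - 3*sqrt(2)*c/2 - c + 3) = c^3 + sqrt(2)*c^2/2 - 11*c/2 + 9*sqrt(2)*c/2 - 9*sqrt(2) + 3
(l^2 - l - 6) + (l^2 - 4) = 2*l^2 - l - 10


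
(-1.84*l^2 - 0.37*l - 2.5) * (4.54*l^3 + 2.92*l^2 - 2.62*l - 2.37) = -8.3536*l^5 - 7.0526*l^4 - 7.6096*l^3 - 1.9698*l^2 + 7.4269*l + 5.925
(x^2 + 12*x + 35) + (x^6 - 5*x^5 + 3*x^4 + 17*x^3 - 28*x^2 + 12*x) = x^6 - 5*x^5 + 3*x^4 + 17*x^3 - 27*x^2 + 24*x + 35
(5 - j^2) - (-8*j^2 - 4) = 7*j^2 + 9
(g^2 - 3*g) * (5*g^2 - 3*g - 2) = 5*g^4 - 18*g^3 + 7*g^2 + 6*g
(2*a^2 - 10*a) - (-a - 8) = 2*a^2 - 9*a + 8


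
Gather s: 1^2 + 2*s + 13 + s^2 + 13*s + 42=s^2 + 15*s + 56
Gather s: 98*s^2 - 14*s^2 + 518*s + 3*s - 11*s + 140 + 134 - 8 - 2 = 84*s^2 + 510*s + 264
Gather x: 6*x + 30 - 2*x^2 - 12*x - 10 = -2*x^2 - 6*x + 20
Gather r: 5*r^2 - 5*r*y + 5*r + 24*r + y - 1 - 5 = 5*r^2 + r*(29 - 5*y) + y - 6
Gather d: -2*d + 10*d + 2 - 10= 8*d - 8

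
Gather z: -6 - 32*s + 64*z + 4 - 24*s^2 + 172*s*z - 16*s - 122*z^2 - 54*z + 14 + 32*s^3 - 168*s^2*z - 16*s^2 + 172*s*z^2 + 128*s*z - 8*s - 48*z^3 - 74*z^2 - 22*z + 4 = 32*s^3 - 40*s^2 - 56*s - 48*z^3 + z^2*(172*s - 196) + z*(-168*s^2 + 300*s - 12) + 16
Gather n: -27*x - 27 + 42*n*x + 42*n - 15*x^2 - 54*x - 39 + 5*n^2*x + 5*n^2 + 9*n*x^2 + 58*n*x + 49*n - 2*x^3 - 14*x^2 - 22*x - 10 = n^2*(5*x + 5) + n*(9*x^2 + 100*x + 91) - 2*x^3 - 29*x^2 - 103*x - 76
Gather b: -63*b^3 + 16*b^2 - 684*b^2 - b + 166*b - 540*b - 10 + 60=-63*b^3 - 668*b^2 - 375*b + 50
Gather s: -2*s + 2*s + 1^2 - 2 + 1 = 0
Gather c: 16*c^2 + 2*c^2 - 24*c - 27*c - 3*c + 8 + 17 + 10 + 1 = 18*c^2 - 54*c + 36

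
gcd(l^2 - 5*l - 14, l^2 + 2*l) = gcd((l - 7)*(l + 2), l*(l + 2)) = l + 2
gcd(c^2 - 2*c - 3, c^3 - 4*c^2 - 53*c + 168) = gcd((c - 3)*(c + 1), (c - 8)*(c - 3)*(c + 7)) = c - 3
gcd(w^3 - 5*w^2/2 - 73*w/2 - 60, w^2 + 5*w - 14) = 1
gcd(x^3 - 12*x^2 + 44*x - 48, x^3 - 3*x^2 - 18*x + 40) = x - 2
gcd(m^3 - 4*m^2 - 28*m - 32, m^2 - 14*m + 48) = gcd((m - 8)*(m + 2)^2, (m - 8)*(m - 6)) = m - 8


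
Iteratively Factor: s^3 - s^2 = (s)*(s^2 - s) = s*(s - 1)*(s)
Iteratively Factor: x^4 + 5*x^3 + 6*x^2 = (x + 3)*(x^3 + 2*x^2) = (x + 2)*(x + 3)*(x^2) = x*(x + 2)*(x + 3)*(x)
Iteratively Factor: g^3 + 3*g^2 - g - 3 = (g + 3)*(g^2 - 1) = (g - 1)*(g + 3)*(g + 1)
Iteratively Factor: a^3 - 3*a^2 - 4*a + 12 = (a - 2)*(a^2 - a - 6) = (a - 3)*(a - 2)*(a + 2)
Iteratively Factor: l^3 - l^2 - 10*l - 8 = (l + 1)*(l^2 - 2*l - 8) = (l + 1)*(l + 2)*(l - 4)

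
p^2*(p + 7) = p^3 + 7*p^2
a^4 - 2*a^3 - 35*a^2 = a^2*(a - 7)*(a + 5)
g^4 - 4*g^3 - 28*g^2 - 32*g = g*(g - 8)*(g + 2)^2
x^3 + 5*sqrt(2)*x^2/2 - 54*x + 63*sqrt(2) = (x - 3*sqrt(2))*(x - 3*sqrt(2)/2)*(x + 7*sqrt(2))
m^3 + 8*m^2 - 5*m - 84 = (m - 3)*(m + 4)*(m + 7)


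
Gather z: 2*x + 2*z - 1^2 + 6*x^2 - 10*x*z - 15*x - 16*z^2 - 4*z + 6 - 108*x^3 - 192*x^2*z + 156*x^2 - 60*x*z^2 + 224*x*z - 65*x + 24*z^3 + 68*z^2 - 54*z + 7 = -108*x^3 + 162*x^2 - 78*x + 24*z^3 + z^2*(52 - 60*x) + z*(-192*x^2 + 214*x - 56) + 12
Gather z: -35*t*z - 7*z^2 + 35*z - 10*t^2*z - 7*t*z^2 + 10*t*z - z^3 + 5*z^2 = -z^3 + z^2*(-7*t - 2) + z*(-10*t^2 - 25*t + 35)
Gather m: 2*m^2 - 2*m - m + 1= 2*m^2 - 3*m + 1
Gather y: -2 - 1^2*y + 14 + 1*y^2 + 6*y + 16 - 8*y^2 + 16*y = -7*y^2 + 21*y + 28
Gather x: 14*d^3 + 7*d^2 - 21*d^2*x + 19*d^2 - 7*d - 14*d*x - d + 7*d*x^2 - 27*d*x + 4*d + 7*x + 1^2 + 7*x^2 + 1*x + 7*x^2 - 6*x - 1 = 14*d^3 + 26*d^2 - 4*d + x^2*(7*d + 14) + x*(-21*d^2 - 41*d + 2)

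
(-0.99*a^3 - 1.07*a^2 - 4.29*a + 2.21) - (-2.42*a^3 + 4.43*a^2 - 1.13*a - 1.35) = 1.43*a^3 - 5.5*a^2 - 3.16*a + 3.56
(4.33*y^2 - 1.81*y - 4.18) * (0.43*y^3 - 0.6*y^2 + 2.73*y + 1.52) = 1.8619*y^5 - 3.3763*y^4 + 11.1095*y^3 + 4.1483*y^2 - 14.1626*y - 6.3536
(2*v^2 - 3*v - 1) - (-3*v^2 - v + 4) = 5*v^2 - 2*v - 5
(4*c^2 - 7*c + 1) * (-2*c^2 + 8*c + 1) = -8*c^4 + 46*c^3 - 54*c^2 + c + 1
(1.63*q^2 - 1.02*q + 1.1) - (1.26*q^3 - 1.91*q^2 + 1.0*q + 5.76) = -1.26*q^3 + 3.54*q^2 - 2.02*q - 4.66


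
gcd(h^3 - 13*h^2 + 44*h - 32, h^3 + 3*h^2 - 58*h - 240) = h - 8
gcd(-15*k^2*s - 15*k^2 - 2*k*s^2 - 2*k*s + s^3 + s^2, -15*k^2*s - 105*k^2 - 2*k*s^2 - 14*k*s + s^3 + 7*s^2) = -15*k^2 - 2*k*s + s^2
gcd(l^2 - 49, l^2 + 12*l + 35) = l + 7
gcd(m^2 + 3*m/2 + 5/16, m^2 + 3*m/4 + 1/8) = m + 1/4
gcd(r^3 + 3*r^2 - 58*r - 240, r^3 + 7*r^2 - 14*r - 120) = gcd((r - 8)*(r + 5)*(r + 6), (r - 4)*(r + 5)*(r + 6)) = r^2 + 11*r + 30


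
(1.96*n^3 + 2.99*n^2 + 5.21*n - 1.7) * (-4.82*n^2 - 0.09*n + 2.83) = -9.4472*n^5 - 14.5882*n^4 - 19.8345*n^3 + 16.1868*n^2 + 14.8973*n - 4.811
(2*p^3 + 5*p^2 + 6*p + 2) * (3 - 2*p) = -4*p^4 - 4*p^3 + 3*p^2 + 14*p + 6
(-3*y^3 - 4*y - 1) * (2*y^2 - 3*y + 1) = -6*y^5 + 9*y^4 - 11*y^3 + 10*y^2 - y - 1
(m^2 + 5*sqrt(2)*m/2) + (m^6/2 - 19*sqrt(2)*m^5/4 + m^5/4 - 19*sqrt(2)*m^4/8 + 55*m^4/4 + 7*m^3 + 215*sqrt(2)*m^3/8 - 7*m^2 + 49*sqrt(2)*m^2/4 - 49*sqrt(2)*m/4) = m^6/2 - 19*sqrt(2)*m^5/4 + m^5/4 - 19*sqrt(2)*m^4/8 + 55*m^4/4 + 7*m^3 + 215*sqrt(2)*m^3/8 - 6*m^2 + 49*sqrt(2)*m^2/4 - 39*sqrt(2)*m/4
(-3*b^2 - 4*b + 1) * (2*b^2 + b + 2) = -6*b^4 - 11*b^3 - 8*b^2 - 7*b + 2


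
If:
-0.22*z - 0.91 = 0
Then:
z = -4.14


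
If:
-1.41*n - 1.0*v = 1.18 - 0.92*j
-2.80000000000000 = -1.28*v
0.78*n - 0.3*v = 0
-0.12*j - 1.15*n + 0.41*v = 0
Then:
No Solution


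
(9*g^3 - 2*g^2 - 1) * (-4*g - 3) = -36*g^4 - 19*g^3 + 6*g^2 + 4*g + 3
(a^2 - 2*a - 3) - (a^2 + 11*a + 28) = -13*a - 31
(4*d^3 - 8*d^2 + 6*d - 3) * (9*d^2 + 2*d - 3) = 36*d^5 - 64*d^4 + 26*d^3 + 9*d^2 - 24*d + 9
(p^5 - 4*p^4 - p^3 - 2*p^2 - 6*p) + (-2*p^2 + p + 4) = p^5 - 4*p^4 - p^3 - 4*p^2 - 5*p + 4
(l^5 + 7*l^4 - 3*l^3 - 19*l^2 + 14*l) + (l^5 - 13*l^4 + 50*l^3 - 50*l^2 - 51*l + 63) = 2*l^5 - 6*l^4 + 47*l^3 - 69*l^2 - 37*l + 63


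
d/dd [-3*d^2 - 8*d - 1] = -6*d - 8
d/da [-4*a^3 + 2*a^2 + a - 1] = -12*a^2 + 4*a + 1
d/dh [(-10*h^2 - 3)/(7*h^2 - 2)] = 82*h/(7*h^2 - 2)^2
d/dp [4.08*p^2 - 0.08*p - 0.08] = 8.16*p - 0.08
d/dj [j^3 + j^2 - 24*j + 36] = 3*j^2 + 2*j - 24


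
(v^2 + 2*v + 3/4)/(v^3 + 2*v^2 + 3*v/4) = 1/v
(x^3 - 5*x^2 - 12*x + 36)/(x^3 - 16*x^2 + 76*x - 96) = (x + 3)/(x - 8)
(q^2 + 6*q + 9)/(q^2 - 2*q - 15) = (q + 3)/(q - 5)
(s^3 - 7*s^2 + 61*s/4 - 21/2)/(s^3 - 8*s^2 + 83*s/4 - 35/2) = (2*s - 3)/(2*s - 5)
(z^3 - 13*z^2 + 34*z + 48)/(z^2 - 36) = (z^2 - 7*z - 8)/(z + 6)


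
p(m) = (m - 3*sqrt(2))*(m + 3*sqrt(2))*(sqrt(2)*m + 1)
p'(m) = sqrt(2)*(m - 3*sqrt(2))*(m + 3*sqrt(2)) + (m - 3*sqrt(2))*(sqrt(2)*m + 1) + (m + 3*sqrt(2))*(sqrt(2)*m + 1) = 3*sqrt(2)*m^2 + 2*m - 18*sqrt(2)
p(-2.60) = 30.09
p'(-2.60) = -1.98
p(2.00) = -53.60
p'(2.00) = -4.49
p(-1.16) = 10.67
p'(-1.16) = -22.07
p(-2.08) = 26.55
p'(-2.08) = -11.26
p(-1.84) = 23.41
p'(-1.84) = -14.77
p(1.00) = -41.04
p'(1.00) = -19.21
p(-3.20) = 27.36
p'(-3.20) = 11.59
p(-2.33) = 28.85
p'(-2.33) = -7.08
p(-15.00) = -4184.13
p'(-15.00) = 899.14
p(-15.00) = -4184.13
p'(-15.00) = 899.14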